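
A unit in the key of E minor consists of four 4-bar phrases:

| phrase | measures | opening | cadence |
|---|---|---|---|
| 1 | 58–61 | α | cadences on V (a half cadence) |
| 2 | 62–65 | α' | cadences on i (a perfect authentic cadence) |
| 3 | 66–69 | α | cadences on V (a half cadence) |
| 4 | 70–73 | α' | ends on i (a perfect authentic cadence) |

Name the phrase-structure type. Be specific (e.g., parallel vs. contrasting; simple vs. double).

The cadence pattern HC–PAC–HC–PAC is weak–strong twice, and phrases 3–4 restate phrases 1–2: a period heard twice, not a double period (which would end weakly at phrase 2).

repeated period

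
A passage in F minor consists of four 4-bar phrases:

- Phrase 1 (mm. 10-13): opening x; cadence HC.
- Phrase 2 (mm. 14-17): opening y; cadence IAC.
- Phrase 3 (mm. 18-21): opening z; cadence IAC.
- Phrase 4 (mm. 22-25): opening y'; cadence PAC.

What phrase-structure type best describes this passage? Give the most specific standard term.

Four phrases in two halves: the first half (mm. 10–17) ends with an imperfect authentic cadence, the second (mm. 18–25) with a perfect authentic cadence — a large antecedent–consequent pair, i.e. a double period.
Phrase 3 begins with different material from phrase 1, making it contrasting.

contrasting double period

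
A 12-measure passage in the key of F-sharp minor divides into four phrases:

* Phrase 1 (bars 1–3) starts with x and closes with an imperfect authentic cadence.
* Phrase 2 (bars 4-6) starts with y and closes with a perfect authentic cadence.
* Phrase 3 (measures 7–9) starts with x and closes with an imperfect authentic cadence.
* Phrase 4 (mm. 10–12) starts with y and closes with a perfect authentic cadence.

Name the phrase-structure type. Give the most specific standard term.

The cadence pattern IAC–PAC–IAC–PAC is weak–strong twice, and phrases 3–4 restate phrases 1–2: a period heard twice, not a double period (which would end weakly at phrase 2).

repeated period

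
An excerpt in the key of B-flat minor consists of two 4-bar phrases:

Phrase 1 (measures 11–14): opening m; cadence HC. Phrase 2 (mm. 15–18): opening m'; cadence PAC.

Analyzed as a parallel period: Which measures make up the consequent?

The antecedent is the phrase ending with the weaker cadence (half cadence, phrase 1) and the consequent the one ending more conclusively (perfect authentic cadence, phrase 2); the consequent is measures 15-18.

measures 15–18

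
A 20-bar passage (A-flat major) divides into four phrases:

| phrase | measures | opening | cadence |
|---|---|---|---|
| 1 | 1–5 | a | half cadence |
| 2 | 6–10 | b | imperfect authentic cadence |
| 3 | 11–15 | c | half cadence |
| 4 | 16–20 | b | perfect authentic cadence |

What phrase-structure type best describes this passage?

Four phrases in two halves: the first half (mm. 1–10) ends with an imperfect authentic cadence, the second (measures 11-20) with a perfect authentic cadence — a large antecedent–consequent pair, i.e. a double period.
Phrase 3 begins with different material from phrase 1, making it contrasting.

contrasting double period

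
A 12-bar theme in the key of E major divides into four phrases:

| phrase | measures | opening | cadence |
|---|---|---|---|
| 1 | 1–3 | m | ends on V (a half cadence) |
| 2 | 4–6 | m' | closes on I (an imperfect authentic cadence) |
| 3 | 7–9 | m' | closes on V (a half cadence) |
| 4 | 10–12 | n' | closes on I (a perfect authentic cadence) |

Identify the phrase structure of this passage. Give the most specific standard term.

Four phrases in two halves: the first half (mm. 1-6) ends with an imperfect authentic cadence, the second (mm. 7-12) with a perfect authentic cadence — a large antecedent–consequent pair, i.e. a double period.
Phrase 3 begins with the same material as phrase 1, making it parallel.

parallel double period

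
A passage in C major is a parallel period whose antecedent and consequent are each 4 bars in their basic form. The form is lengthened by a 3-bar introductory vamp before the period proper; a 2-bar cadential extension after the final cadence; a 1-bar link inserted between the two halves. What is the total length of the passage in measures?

14 measures

Basic parallel period: 4 + 4 = 8 bars.
8 (basic form) + 3 (introduction) + 2 (cadential extension) + 1 (link) = 14.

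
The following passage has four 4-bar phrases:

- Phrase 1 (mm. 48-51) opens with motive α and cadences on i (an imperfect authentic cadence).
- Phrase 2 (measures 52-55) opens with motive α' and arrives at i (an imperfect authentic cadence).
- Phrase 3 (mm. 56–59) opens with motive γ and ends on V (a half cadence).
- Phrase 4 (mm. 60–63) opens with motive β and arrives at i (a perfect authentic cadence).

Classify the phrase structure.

contrasting double period

Four phrases in two halves: the first half (mm. 48–55) ends with an imperfect authentic cadence, the second (bars 56–63) with a perfect authentic cadence — a large antecedent–consequent pair, i.e. a double period.
Phrase 3 begins with different material from phrase 1, making it contrasting.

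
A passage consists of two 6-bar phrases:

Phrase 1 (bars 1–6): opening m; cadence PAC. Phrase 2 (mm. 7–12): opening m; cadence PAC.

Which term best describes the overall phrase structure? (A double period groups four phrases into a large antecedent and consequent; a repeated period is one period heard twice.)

Both phrases have the same opening (m) and the same cadence (perfect authentic cadence): the second is a restatement, not a consequent, so this is a repeated phrase rather than a period.

repeated phrase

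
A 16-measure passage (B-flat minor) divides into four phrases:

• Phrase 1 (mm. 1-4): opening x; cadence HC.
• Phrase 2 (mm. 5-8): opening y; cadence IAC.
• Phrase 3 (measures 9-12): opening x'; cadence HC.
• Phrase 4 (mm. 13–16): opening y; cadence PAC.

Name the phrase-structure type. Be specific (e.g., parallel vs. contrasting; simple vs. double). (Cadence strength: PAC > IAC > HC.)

Four phrases in two halves: the first half (bars 1–8) ends with an imperfect authentic cadence, the second (bars 9–16) with a perfect authentic cadence — a large antecedent–consequent pair, i.e. a double period.
Phrase 3 begins with the same material as phrase 1, making it parallel.

parallel double period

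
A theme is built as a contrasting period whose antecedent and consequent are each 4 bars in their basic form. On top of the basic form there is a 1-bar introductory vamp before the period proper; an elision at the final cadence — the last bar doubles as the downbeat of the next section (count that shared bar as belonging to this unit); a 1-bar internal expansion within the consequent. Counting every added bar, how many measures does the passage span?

Basic contrasting period: 4 + 4 = 8 bars.
8 (basic form) + 1 (introduction) + 1 (internal expansion) = 10.
The elision shares a bar with the next section but does not change this unit's count.

10 measures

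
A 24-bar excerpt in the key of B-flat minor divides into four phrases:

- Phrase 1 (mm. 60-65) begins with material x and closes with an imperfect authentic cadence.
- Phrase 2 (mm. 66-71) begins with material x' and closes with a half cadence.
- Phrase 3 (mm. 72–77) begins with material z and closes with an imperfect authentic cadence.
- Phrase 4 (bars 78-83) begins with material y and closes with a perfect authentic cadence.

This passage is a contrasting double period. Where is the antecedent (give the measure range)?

In a double period the four phrases pair into a large antecedent (phrases 1–2, ending half cadence) and a large consequent (phrases 3–4, ending perfect authentic cadence). The antecedent spans bars 60-71.

measures 60–71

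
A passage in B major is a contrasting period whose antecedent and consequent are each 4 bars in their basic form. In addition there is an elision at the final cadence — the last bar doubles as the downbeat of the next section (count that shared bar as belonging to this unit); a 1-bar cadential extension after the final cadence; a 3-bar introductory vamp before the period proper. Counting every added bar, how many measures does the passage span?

Basic contrasting period: 4 + 4 = 8 bars.
8 (basic form) + 1 (cadential extension) + 3 (introduction) = 12.
The elision shares a bar with the next section but does not change this unit's count.

12 measures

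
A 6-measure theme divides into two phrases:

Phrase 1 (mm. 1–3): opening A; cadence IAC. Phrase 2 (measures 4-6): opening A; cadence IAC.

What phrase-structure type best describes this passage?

repeated phrase

Both phrases have the same opening (A) and the same cadence (imperfect authentic cadence): the second is a restatement, not a consequent, so this is a repeated phrase rather than a period.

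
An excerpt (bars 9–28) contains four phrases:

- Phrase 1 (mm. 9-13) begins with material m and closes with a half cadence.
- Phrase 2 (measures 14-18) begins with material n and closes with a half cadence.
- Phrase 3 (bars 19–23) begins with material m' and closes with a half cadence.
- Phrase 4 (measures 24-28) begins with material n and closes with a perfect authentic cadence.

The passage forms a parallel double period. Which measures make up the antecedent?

In a double period the first pair of phrases (ending half cadence) is the large antecedent and the second pair (ending perfect authentic cadence) is the large consequent; the antecedent is measures 9–18.

measures 9–18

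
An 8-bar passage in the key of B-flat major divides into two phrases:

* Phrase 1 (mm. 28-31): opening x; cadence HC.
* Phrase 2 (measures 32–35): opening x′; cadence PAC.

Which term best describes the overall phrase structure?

Phrase 1 ends with a half cadence (weaker) and phrase 2 with a perfect authentic cadence (stronger): antecedent + consequent = a period.
The two phrases open with the same material (x / x′), so the period is parallel.

parallel period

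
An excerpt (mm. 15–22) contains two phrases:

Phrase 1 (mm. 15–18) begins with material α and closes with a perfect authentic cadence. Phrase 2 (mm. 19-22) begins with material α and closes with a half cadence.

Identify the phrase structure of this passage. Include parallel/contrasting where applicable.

phrase group

The second phrase closes with a half cadence, which is not stronger than the first phrase's perfect authentic cadence; without a weak→strong cadential pair there is no antecedent–consequent relationship, so this is a phrase group rather than a period.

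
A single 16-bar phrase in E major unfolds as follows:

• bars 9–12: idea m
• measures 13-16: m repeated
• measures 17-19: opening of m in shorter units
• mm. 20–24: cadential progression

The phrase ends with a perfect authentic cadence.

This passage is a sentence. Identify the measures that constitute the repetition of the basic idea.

The presentation of a sentence is the basic idea (measures 9-12) plus its repetition (bars 13–16); the repetition of the basic idea is therefore bars 13–16.

measures 13–16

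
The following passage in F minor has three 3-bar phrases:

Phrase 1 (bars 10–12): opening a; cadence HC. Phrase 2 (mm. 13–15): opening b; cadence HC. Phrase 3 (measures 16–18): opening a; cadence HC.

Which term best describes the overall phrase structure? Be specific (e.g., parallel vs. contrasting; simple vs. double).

The final phrase closes with a half cadence, which is not stronger than the preceding half cadence; the 3 phrases lack an overall antecedent–consequent design and so form a phrase group.

phrase group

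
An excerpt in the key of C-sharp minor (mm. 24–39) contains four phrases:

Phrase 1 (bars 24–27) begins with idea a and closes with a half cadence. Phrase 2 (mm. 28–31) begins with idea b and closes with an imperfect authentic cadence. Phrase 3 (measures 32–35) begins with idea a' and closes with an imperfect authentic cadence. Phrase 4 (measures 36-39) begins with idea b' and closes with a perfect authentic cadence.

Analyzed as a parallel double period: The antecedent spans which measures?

In a double period the four phrases pair into a large antecedent (phrases 1–2, ending imperfect authentic cadence) and a large consequent (phrases 3–4, ending perfect authentic cadence). The antecedent spans mm. 24–31.

measures 24–31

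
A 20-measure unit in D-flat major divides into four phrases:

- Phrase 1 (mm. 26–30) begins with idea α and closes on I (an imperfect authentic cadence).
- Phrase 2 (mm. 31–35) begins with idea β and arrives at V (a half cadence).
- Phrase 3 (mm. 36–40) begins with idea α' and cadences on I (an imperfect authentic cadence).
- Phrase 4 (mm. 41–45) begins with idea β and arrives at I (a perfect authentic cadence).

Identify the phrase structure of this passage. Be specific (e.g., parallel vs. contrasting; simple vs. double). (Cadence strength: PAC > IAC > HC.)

Four phrases in two halves: the first half (bars 26–35) ends with a half cadence, the second (mm. 36–45) with a perfect authentic cadence — a large antecedent–consequent pair, i.e. a double period.
Phrase 3 begins with the same material as phrase 1, making it parallel.

parallel double period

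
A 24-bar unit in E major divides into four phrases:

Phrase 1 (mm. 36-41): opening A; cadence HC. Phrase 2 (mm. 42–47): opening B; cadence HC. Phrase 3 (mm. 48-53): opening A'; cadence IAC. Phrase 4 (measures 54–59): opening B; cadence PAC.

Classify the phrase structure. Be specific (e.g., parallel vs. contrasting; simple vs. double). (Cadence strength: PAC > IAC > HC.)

parallel double period

Four phrases in two halves: the first half (mm. 36-47) ends with a half cadence, the second (bars 48–59) with a perfect authentic cadence — a large antecedent–consequent pair, i.e. a double period.
Phrase 3 begins with the same material as phrase 1, making it parallel.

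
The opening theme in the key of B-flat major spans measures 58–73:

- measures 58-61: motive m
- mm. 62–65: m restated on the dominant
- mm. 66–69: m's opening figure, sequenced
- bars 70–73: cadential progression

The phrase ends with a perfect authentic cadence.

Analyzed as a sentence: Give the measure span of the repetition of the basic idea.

measures 62–65

The presentation of a sentence is the basic idea (bars 58-61) plus its repetition (mm. 62–65); the repetition of the basic idea is therefore mm. 62–65.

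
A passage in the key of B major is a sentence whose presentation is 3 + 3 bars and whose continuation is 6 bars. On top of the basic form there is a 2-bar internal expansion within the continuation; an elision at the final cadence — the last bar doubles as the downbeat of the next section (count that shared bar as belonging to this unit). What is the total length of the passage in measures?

Basic sentence: 3 + 3 + 6 = 12 bars.
12 (basic form) + 2 (internal expansion) = 14.
The elision shares a bar with the next section but does not change this unit's count.

14 measures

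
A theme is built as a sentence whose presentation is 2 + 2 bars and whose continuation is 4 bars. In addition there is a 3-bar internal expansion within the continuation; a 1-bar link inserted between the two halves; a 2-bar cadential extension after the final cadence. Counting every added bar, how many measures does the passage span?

Basic sentence: 2 + 2 + 4 = 8 bars.
8 (basic form) + 3 (internal expansion) + 1 (link) + 2 (cadential extension) = 14.

14 measures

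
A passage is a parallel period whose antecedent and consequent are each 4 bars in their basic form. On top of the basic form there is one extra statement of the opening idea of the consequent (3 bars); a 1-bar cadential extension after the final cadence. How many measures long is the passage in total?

12 measures

Basic parallel period: 4 + 4 = 8 bars.
8 (basic form) + 3 (extra statement) + 1 (cadential extension) = 12.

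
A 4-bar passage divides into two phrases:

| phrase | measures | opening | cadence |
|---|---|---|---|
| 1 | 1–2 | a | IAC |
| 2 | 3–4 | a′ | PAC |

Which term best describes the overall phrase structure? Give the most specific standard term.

Phrase 1 ends with an imperfect authentic cadence (weaker) and phrase 2 with a perfect authentic cadence (stronger): antecedent + consequent = a period.
The two phrases open with the same material (a / a′), so the period is parallel.

parallel period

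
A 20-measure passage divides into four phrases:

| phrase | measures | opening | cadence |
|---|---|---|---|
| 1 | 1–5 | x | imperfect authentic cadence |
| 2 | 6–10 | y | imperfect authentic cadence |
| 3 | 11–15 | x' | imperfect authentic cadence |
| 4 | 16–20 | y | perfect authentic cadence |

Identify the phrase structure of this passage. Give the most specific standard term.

Four phrases in two halves: the first half (measures 1–10) ends with an imperfect authentic cadence, the second (mm. 11–20) with a perfect authentic cadence — a large antecedent–consequent pair, i.e. a double period.
Phrase 3 begins with the same material as phrase 1, making it parallel.

parallel double period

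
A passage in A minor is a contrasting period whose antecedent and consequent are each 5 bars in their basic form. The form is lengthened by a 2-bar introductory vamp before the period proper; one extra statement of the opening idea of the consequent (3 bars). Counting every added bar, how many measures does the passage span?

15 measures

Basic contrasting period: 5 + 5 = 10 bars.
10 (basic form) + 2 (introduction) + 3 (extra statement) = 15.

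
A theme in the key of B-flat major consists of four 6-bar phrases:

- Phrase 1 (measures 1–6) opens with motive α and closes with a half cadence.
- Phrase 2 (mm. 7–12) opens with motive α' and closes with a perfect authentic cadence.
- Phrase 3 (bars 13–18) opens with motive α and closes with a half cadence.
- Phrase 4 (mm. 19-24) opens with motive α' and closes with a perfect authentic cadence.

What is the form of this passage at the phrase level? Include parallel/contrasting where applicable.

repeated period

The cadence pattern HC–PAC–HC–PAC is weak–strong twice, and phrases 3–4 restate phrases 1–2: a period heard twice, not a double period (which would end weakly at phrase 2).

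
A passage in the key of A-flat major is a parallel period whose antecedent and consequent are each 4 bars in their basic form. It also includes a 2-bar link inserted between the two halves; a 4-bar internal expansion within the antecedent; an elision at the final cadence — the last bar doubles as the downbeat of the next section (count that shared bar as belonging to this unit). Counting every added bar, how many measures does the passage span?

14 measures

Basic parallel period: 4 + 4 = 8 bars.
8 (basic form) + 2 (link) + 4 (internal expansion) = 14.
The elision shares a bar with the next section but does not change this unit's count.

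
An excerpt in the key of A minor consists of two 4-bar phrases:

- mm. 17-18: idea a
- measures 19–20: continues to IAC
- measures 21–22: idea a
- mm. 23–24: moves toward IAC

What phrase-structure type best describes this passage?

repeated phrase

Both phrases have the same opening (a) and the same cadence (imperfect authentic cadence): the second is a restatement, not a consequent, so this is a repeated phrase rather than a period.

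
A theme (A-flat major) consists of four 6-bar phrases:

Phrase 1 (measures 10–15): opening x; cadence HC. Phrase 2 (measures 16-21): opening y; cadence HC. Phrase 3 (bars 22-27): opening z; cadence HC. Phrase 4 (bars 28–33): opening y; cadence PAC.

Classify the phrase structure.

contrasting double period

Four phrases in two halves: the first half (mm. 10–21) ends with a half cadence, the second (bars 22–33) with a perfect authentic cadence — a large antecedent–consequent pair, i.e. a double period.
Phrase 3 begins with different material from phrase 1, making it contrasting.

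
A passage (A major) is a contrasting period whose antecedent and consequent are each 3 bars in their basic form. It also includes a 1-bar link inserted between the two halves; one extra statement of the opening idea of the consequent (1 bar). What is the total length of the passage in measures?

8 measures

Basic contrasting period: 3 + 3 = 6 bars.
6 (basic form) + 1 (link) + 1 (extra statement) = 8.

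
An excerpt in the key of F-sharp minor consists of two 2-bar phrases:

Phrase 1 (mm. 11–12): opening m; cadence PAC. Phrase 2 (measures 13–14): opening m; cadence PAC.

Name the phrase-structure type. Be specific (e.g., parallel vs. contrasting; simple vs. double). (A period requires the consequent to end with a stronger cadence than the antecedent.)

Both phrases have the same opening (m) and the same cadence (perfect authentic cadence): the second is a restatement, not a consequent, so this is a repeated phrase rather than a period.

repeated phrase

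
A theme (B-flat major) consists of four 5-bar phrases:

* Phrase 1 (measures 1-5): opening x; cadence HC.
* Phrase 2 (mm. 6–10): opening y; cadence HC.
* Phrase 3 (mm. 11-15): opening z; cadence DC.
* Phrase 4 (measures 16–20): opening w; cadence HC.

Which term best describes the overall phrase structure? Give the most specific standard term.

Phrase 4 ends with a half cadence, no stronger than phrase 2's half cadence, so the four phrases do not form a double period; nor do phrases 3–4 duplicate 1–2, so it is not a repeated period. With no phrase reaching a conclusive cadence, the passage is a phrase group.

phrase group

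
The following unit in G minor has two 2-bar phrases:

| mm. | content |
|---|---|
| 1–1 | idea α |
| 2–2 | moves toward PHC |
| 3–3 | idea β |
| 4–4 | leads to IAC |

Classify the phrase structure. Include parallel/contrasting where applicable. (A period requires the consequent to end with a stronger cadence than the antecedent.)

Phrase 1 ends with a Phrygian half cadence (weaker) and phrase 2 with an imperfect authentic cadence (stronger): antecedent + consequent = a period.
The two phrases open with different material (α / β), so the period is contrasting.

contrasting period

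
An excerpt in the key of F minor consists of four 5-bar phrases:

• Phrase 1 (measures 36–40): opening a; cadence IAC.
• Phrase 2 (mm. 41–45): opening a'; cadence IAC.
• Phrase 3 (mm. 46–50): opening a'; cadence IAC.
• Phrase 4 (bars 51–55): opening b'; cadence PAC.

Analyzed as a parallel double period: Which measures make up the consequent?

In a double period the four phrases pair into a large antecedent (phrases 1–2, ending imperfect authentic cadence) and a large consequent (phrases 3–4, ending perfect authentic cadence). The consequent spans measures 46–55.

measures 46–55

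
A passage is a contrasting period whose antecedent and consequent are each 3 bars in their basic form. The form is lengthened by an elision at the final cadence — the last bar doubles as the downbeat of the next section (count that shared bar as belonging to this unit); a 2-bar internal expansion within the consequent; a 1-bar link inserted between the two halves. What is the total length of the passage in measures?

9 measures

Basic contrasting period: 3 + 3 = 6 bars.
6 (basic form) + 2 (internal expansion) + 1 (link) = 9.
The elision shares a bar with the next section but does not change this unit's count.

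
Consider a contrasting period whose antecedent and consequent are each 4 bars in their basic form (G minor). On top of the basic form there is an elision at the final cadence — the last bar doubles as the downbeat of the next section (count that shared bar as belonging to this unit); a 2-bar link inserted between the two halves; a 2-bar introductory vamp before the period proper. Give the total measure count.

Basic contrasting period: 4 + 4 = 8 bars.
8 (basic form) + 2 (link) + 2 (introduction) = 12.
The elision shares a bar with the next section but does not change this unit's count.

12 measures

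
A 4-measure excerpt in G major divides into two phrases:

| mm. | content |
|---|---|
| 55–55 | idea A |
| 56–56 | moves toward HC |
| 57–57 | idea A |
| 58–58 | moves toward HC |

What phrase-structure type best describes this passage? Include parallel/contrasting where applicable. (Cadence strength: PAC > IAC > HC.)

repeated phrase

Both phrases have the same opening (A) and the same cadence (half cadence): the second is a restatement, not a consequent, so this is a repeated phrase rather than a period.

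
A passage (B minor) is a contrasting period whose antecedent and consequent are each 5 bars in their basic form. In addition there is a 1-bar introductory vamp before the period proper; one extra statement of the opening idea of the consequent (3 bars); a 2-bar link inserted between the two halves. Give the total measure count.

16 measures

Basic contrasting period: 5 + 5 = 10 bars.
10 (basic form) + 1 (introduction) + 3 (extra statement) + 2 (link) = 16.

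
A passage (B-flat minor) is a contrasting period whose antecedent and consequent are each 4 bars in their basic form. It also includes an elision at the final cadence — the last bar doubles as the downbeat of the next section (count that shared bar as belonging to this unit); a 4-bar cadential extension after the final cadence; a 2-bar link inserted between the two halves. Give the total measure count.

14 measures

Basic contrasting period: 4 + 4 = 8 bars.
8 (basic form) + 4 (cadential extension) + 2 (link) = 14.
The elision shares a bar with the next section but does not change this unit's count.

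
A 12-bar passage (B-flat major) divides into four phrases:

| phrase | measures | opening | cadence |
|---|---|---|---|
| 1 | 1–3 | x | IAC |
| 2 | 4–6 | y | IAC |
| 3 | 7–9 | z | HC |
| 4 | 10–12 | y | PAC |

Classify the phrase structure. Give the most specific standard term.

Four phrases in two halves: the first half (measures 1–6) ends with an imperfect authentic cadence, the second (bars 7-12) with a perfect authentic cadence — a large antecedent–consequent pair, i.e. a double period.
Phrase 3 begins with different material from phrase 1, making it contrasting.

contrasting double period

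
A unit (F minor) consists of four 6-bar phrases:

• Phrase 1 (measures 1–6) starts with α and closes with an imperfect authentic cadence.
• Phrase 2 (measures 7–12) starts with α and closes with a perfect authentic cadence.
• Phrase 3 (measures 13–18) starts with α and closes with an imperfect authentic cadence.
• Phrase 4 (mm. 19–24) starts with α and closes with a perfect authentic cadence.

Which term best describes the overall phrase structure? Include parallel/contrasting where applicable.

repeated period

The cadence pattern IAC–PAC–IAC–PAC is weak–strong twice, and phrases 3–4 restate phrases 1–2: a period heard twice, not a double period (which would end weakly at phrase 2).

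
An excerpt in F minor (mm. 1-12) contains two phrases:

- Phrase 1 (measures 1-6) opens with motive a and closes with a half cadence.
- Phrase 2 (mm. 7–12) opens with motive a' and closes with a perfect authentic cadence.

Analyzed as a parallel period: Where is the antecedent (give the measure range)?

measures 1–6

The antecedent is the phrase ending with the weaker cadence (half cadence, phrase 1) and the consequent the one ending more conclusively (perfect authentic cadence, phrase 2); the antecedent is bars 1–6.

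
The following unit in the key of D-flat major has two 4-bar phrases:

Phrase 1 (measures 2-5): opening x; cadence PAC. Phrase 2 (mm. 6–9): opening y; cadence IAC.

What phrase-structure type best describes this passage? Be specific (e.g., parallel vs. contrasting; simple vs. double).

The second phrase closes with an imperfect authentic cadence, which is not stronger than the first phrase's perfect authentic cadence; without a weak→strong cadential pair there is no antecedent–consequent relationship, so this is a phrase group rather than a period.

phrase group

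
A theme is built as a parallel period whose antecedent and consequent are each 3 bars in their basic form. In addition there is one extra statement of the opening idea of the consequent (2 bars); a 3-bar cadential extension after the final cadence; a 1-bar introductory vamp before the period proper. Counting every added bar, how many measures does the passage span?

Basic parallel period: 3 + 3 = 6 bars.
6 (basic form) + 2 (extra statement) + 3 (cadential extension) + 1 (introduction) = 12.

12 measures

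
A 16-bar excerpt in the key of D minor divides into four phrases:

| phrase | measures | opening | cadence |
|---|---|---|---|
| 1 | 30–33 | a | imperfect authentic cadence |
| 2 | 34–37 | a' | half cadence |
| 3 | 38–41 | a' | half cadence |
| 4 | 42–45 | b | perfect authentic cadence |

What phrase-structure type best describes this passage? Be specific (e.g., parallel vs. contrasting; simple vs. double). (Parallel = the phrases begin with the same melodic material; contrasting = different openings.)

Four phrases in two halves: the first half (bars 30–37) ends with a half cadence, the second (bars 38-45) with a perfect authentic cadence — a large antecedent–consequent pair, i.e. a double period.
Phrase 3 begins with the same material as phrase 1, making it parallel.

parallel double period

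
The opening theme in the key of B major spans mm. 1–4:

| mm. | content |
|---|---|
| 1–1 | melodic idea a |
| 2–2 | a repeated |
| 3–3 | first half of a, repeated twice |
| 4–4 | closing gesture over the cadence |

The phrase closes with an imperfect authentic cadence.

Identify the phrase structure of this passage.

Basic idea (m. 1) + its repetition (measure 2) form the presentation; fragmentation and cadence (bars 3-4) form the continuation — the 4-bar whole is a sentence.

sentence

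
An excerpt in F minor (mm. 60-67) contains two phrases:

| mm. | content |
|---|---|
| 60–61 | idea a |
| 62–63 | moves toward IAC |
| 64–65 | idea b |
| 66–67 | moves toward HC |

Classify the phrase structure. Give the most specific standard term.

The second phrase closes with a half cadence, which is not stronger than the first phrase's imperfect authentic cadence; without a weak→strong cadential pair there is no antecedent–consequent relationship, so this is a phrase group rather than a period.

phrase group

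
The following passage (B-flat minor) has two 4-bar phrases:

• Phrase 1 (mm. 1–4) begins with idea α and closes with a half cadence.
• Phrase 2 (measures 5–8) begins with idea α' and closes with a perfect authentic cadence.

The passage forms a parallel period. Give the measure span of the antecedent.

The phrase ending with the weaker cadence (half cadence) is the antecedent; the one ending more conclusively (perfect authentic cadence) is the consequent. The antecedent is measures 1–4.

measures 1–4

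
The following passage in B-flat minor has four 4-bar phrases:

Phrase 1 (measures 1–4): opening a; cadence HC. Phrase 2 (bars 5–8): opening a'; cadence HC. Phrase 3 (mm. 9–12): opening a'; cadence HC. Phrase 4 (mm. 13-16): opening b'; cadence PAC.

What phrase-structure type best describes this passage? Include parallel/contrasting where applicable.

Four phrases in two halves: the first half (mm. 1–8) ends with a half cadence, the second (measures 9–16) with a perfect authentic cadence — a large antecedent–consequent pair, i.e. a double period.
Phrase 3 begins with the same material as phrase 1, making it parallel.

parallel double period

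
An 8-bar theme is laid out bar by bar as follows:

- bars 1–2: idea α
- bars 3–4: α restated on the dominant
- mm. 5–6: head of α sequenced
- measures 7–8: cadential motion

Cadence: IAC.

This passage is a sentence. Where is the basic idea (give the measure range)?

The presentation of a sentence is the basic idea (mm. 1–2) plus its repetition (bars 3–4); the basic idea is therefore mm. 1–2.

measures 1–2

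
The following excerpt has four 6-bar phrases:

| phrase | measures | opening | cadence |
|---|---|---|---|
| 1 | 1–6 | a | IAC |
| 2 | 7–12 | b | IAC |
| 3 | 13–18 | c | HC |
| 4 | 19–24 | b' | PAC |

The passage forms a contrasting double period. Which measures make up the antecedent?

In a double period the four phrases pair into a large antecedent (phrases 1–2, ending imperfect authentic cadence) and a large consequent (phrases 3–4, ending perfect authentic cadence). The antecedent spans mm. 1–12.

measures 1–12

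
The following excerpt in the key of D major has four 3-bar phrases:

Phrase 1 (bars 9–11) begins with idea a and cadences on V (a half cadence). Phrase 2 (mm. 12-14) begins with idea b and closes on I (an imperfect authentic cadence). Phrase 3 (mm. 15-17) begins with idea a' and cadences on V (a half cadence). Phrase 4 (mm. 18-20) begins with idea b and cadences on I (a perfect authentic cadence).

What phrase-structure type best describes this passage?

Four phrases in two halves: the first half (measures 9-14) ends with an imperfect authentic cadence, the second (mm. 15-20) with a perfect authentic cadence — a large antecedent–consequent pair, i.e. a double period.
Phrase 3 begins with the same material as phrase 1, making it parallel.

parallel double period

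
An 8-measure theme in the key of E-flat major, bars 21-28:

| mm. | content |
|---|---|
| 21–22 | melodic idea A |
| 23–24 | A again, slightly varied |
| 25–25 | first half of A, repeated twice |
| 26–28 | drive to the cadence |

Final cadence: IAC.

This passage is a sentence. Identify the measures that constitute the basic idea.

The presentation of a sentence is the basic idea (bars 21-22) plus its repetition (measures 23-24); the basic idea is therefore measures 21-22.

measures 21–22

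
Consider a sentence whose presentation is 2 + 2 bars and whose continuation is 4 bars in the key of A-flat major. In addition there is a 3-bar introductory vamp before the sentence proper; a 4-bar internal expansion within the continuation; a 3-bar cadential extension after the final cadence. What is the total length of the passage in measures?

Basic sentence: 2 + 2 + 4 = 8 bars.
8 (basic form) + 3 (introduction) + 4 (internal expansion) + 3 (cadential extension) = 18.

18 measures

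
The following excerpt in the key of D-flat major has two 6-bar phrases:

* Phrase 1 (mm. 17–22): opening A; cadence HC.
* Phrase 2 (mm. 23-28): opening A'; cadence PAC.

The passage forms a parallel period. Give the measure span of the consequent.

The phrase ending with the weaker cadence (half cadence) is the antecedent; the one ending more conclusively (perfect authentic cadence) is the consequent. The consequent is measures 23–28.

measures 23–28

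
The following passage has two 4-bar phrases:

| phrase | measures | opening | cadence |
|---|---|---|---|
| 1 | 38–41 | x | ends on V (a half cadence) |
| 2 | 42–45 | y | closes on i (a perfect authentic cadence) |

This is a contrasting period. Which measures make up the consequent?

measures 42–45

The phrase ending with the weaker cadence (half cadence) is the antecedent; the one ending more conclusively (perfect authentic cadence) is the consequent. The consequent is measures 42–45.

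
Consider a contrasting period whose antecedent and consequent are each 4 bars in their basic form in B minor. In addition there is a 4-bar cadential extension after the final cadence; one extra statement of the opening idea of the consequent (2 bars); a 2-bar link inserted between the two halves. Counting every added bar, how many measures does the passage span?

Basic contrasting period: 4 + 4 = 8 bars.
8 (basic form) + 4 (cadential extension) + 2 (extra statement) + 2 (link) = 16.

16 measures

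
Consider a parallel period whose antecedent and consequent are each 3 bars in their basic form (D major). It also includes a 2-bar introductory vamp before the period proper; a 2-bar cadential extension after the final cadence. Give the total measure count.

Basic parallel period: 3 + 3 = 6 bars.
6 (basic form) + 2 (introduction) + 2 (cadential extension) = 10.

10 measures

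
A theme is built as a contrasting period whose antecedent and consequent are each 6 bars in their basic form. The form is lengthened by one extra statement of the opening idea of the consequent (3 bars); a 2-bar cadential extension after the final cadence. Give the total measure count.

Basic contrasting period: 6 + 6 = 12 bars.
12 (basic form) + 3 (extra statement) + 2 (cadential extension) = 17.

17 measures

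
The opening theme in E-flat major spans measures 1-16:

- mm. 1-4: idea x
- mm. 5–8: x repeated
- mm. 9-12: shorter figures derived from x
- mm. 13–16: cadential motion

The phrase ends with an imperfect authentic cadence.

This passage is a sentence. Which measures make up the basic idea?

measures 1–4

The presentation of a sentence is the basic idea (bars 1-4) plus its repetition (mm. 5–8); the basic idea is therefore mm. 1–4.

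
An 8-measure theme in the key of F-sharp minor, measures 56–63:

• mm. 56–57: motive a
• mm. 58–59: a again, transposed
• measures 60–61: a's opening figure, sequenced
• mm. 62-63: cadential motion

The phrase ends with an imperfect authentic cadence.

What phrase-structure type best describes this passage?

sentence

Basic idea (mm. 56–57) + its repetition (bars 58–59) form the presentation; fragmentation and cadence (mm. 60-63) form the continuation — the 8-bar whole is a sentence.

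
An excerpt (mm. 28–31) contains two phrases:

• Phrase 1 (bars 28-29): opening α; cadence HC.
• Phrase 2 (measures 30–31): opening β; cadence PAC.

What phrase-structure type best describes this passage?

contrasting period

Phrase 1 ends with a half cadence (weaker) and phrase 2 with a perfect authentic cadence (stronger): antecedent + consequent = a period.
The two phrases open with different material (α / β), so the period is contrasting.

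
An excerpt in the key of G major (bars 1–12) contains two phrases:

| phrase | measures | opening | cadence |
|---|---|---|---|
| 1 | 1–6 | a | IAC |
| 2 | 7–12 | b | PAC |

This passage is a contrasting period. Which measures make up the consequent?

The antecedent is the phrase ending with the weaker cadence (imperfect authentic cadence, phrase 1) and the consequent the one ending more conclusively (perfect authentic cadence, phrase 2); the consequent is bars 7–12.

measures 7–12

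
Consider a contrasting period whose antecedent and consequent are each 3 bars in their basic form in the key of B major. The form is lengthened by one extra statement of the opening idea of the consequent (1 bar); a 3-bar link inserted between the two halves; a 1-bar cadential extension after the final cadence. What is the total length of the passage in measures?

11 measures

Basic contrasting period: 3 + 3 = 6 bars.
6 (basic form) + 1 (extra statement) + 3 (link) + 1 (cadential extension) = 11.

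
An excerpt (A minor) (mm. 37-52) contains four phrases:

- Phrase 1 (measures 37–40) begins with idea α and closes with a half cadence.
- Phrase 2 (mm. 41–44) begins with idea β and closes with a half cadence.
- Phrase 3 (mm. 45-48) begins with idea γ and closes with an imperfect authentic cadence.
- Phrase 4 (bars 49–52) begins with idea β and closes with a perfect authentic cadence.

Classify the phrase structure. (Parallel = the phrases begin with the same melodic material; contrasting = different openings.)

Four phrases in two halves: the first half (mm. 37–44) ends with a half cadence, the second (mm. 45–52) with a perfect authentic cadence — a large antecedent–consequent pair, i.e. a double period.
Phrase 3 begins with different material from phrase 1, making it contrasting.

contrasting double period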